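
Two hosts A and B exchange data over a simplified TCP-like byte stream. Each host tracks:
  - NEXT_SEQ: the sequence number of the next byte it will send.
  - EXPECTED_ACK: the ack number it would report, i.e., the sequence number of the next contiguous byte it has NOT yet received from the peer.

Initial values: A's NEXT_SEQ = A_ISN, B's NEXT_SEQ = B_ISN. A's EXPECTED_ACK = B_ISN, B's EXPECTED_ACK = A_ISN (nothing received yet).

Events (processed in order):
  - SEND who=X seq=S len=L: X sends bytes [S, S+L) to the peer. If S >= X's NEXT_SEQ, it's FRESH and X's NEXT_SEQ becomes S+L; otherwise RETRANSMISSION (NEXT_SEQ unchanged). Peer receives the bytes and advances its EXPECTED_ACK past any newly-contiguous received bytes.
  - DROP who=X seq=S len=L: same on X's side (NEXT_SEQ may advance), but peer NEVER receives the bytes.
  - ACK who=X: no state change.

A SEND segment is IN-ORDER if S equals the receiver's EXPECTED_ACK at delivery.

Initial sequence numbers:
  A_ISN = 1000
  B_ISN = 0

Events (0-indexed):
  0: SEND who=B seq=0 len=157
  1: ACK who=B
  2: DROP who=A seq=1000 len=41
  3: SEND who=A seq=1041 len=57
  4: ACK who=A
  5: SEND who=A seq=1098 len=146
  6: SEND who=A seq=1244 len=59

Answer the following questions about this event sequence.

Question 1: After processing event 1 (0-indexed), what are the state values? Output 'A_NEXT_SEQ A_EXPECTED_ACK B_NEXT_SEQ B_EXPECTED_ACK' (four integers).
After event 0: A_seq=1000 A_ack=157 B_seq=157 B_ack=1000
After event 1: A_seq=1000 A_ack=157 B_seq=157 B_ack=1000

1000 157 157 1000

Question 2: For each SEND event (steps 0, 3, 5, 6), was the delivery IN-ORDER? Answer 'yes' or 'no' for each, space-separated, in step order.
Answer: yes no no no

Derivation:
Step 0: SEND seq=0 -> in-order
Step 3: SEND seq=1041 -> out-of-order
Step 5: SEND seq=1098 -> out-of-order
Step 6: SEND seq=1244 -> out-of-order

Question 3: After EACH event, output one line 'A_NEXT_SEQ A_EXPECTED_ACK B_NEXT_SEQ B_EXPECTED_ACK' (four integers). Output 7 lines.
1000 157 157 1000
1000 157 157 1000
1041 157 157 1000
1098 157 157 1000
1098 157 157 1000
1244 157 157 1000
1303 157 157 1000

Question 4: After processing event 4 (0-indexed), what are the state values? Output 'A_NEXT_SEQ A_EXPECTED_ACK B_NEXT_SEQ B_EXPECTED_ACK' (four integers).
After event 0: A_seq=1000 A_ack=157 B_seq=157 B_ack=1000
After event 1: A_seq=1000 A_ack=157 B_seq=157 B_ack=1000
After event 2: A_seq=1041 A_ack=157 B_seq=157 B_ack=1000
After event 3: A_seq=1098 A_ack=157 B_seq=157 B_ack=1000
After event 4: A_seq=1098 A_ack=157 B_seq=157 B_ack=1000

1098 157 157 1000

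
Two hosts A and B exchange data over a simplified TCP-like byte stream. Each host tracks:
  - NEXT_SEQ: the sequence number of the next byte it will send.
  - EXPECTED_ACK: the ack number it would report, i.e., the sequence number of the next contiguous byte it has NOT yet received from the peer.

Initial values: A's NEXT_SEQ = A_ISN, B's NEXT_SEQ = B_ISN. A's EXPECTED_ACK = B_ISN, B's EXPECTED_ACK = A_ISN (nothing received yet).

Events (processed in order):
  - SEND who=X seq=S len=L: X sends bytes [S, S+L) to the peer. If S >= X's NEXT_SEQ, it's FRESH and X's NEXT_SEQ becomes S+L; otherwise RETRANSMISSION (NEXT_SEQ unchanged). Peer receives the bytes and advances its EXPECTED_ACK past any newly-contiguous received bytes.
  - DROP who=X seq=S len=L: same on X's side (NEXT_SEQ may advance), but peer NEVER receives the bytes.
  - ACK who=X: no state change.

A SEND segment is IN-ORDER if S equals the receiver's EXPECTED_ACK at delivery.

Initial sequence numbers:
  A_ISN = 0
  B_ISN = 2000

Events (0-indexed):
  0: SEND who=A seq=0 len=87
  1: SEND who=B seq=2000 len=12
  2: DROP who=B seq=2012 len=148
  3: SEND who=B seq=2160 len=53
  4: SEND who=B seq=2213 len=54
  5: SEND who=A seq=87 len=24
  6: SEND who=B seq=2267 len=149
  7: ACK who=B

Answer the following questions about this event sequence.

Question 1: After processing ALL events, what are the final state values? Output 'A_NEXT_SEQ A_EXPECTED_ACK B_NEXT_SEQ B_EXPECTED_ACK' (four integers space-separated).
Answer: 111 2012 2416 111

Derivation:
After event 0: A_seq=87 A_ack=2000 B_seq=2000 B_ack=87
After event 1: A_seq=87 A_ack=2012 B_seq=2012 B_ack=87
After event 2: A_seq=87 A_ack=2012 B_seq=2160 B_ack=87
After event 3: A_seq=87 A_ack=2012 B_seq=2213 B_ack=87
After event 4: A_seq=87 A_ack=2012 B_seq=2267 B_ack=87
After event 5: A_seq=111 A_ack=2012 B_seq=2267 B_ack=111
After event 6: A_seq=111 A_ack=2012 B_seq=2416 B_ack=111
After event 7: A_seq=111 A_ack=2012 B_seq=2416 B_ack=111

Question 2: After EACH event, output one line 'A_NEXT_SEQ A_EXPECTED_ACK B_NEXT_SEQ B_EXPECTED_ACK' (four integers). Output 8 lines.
87 2000 2000 87
87 2012 2012 87
87 2012 2160 87
87 2012 2213 87
87 2012 2267 87
111 2012 2267 111
111 2012 2416 111
111 2012 2416 111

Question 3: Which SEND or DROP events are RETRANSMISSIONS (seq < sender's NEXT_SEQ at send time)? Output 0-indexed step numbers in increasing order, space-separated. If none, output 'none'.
Step 0: SEND seq=0 -> fresh
Step 1: SEND seq=2000 -> fresh
Step 2: DROP seq=2012 -> fresh
Step 3: SEND seq=2160 -> fresh
Step 4: SEND seq=2213 -> fresh
Step 5: SEND seq=87 -> fresh
Step 6: SEND seq=2267 -> fresh

Answer: none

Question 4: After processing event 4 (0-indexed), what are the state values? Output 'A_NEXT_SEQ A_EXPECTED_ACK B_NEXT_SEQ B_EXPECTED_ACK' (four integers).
After event 0: A_seq=87 A_ack=2000 B_seq=2000 B_ack=87
After event 1: A_seq=87 A_ack=2012 B_seq=2012 B_ack=87
After event 2: A_seq=87 A_ack=2012 B_seq=2160 B_ack=87
After event 3: A_seq=87 A_ack=2012 B_seq=2213 B_ack=87
After event 4: A_seq=87 A_ack=2012 B_seq=2267 B_ack=87

87 2012 2267 87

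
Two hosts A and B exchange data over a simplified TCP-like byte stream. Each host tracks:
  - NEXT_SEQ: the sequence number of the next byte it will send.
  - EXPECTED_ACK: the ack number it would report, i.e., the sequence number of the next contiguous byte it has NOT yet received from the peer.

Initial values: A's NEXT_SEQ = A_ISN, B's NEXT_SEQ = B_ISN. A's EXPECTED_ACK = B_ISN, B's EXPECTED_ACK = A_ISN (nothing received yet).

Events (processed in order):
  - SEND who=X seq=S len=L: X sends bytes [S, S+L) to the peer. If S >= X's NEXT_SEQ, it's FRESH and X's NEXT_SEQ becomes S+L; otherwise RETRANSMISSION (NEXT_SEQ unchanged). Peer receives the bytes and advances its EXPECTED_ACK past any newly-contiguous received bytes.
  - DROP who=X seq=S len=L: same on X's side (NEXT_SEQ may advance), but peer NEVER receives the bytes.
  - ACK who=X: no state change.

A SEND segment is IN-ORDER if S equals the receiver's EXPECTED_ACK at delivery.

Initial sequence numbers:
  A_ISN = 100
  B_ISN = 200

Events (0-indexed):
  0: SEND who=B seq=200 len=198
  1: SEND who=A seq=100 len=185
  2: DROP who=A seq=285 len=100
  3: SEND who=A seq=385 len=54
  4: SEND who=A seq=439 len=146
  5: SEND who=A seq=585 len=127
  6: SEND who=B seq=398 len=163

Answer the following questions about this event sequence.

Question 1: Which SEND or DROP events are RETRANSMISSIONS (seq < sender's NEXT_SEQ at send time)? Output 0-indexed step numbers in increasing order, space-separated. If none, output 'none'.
Answer: none

Derivation:
Step 0: SEND seq=200 -> fresh
Step 1: SEND seq=100 -> fresh
Step 2: DROP seq=285 -> fresh
Step 3: SEND seq=385 -> fresh
Step 4: SEND seq=439 -> fresh
Step 5: SEND seq=585 -> fresh
Step 6: SEND seq=398 -> fresh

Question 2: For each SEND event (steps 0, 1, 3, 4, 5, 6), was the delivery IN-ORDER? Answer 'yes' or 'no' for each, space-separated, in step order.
Answer: yes yes no no no yes

Derivation:
Step 0: SEND seq=200 -> in-order
Step 1: SEND seq=100 -> in-order
Step 3: SEND seq=385 -> out-of-order
Step 4: SEND seq=439 -> out-of-order
Step 5: SEND seq=585 -> out-of-order
Step 6: SEND seq=398 -> in-order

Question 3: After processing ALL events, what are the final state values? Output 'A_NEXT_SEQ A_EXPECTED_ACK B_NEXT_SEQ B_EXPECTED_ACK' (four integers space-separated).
After event 0: A_seq=100 A_ack=398 B_seq=398 B_ack=100
After event 1: A_seq=285 A_ack=398 B_seq=398 B_ack=285
After event 2: A_seq=385 A_ack=398 B_seq=398 B_ack=285
After event 3: A_seq=439 A_ack=398 B_seq=398 B_ack=285
After event 4: A_seq=585 A_ack=398 B_seq=398 B_ack=285
After event 5: A_seq=712 A_ack=398 B_seq=398 B_ack=285
After event 6: A_seq=712 A_ack=561 B_seq=561 B_ack=285

Answer: 712 561 561 285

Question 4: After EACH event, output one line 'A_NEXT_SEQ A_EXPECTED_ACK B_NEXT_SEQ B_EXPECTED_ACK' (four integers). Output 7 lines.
100 398 398 100
285 398 398 285
385 398 398 285
439 398 398 285
585 398 398 285
712 398 398 285
712 561 561 285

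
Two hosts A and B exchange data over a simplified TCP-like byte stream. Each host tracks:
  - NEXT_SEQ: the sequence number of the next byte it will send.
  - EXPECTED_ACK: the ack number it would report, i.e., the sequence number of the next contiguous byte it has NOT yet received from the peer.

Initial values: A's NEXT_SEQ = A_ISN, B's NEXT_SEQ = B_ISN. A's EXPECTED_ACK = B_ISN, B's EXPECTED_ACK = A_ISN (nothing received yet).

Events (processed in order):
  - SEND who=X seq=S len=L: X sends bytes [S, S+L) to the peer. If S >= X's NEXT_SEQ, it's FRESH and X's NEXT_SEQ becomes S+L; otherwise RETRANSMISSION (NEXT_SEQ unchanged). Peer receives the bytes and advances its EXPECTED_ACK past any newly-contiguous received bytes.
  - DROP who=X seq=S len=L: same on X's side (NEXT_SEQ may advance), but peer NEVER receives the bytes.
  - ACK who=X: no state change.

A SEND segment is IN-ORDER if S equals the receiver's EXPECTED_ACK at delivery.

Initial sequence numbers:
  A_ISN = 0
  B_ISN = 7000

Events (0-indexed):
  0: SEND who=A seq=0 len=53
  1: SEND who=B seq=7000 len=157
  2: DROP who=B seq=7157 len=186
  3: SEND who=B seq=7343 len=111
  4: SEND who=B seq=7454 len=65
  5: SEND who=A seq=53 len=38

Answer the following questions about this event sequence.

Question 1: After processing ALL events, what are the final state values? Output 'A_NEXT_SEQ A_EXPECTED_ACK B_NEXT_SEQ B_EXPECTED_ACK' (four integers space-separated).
Answer: 91 7157 7519 91

Derivation:
After event 0: A_seq=53 A_ack=7000 B_seq=7000 B_ack=53
After event 1: A_seq=53 A_ack=7157 B_seq=7157 B_ack=53
After event 2: A_seq=53 A_ack=7157 B_seq=7343 B_ack=53
After event 3: A_seq=53 A_ack=7157 B_seq=7454 B_ack=53
After event 4: A_seq=53 A_ack=7157 B_seq=7519 B_ack=53
After event 5: A_seq=91 A_ack=7157 B_seq=7519 B_ack=91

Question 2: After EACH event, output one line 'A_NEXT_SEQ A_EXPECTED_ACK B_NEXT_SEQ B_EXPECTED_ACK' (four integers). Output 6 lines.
53 7000 7000 53
53 7157 7157 53
53 7157 7343 53
53 7157 7454 53
53 7157 7519 53
91 7157 7519 91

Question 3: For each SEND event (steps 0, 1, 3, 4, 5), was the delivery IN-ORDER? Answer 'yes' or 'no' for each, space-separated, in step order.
Answer: yes yes no no yes

Derivation:
Step 0: SEND seq=0 -> in-order
Step 1: SEND seq=7000 -> in-order
Step 3: SEND seq=7343 -> out-of-order
Step 4: SEND seq=7454 -> out-of-order
Step 5: SEND seq=53 -> in-order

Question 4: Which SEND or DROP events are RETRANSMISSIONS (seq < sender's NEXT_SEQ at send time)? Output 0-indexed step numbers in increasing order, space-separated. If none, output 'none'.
Answer: none

Derivation:
Step 0: SEND seq=0 -> fresh
Step 1: SEND seq=7000 -> fresh
Step 2: DROP seq=7157 -> fresh
Step 3: SEND seq=7343 -> fresh
Step 4: SEND seq=7454 -> fresh
Step 5: SEND seq=53 -> fresh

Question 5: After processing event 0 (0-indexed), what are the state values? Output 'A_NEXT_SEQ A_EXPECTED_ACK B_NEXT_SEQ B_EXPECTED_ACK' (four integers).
After event 0: A_seq=53 A_ack=7000 B_seq=7000 B_ack=53

53 7000 7000 53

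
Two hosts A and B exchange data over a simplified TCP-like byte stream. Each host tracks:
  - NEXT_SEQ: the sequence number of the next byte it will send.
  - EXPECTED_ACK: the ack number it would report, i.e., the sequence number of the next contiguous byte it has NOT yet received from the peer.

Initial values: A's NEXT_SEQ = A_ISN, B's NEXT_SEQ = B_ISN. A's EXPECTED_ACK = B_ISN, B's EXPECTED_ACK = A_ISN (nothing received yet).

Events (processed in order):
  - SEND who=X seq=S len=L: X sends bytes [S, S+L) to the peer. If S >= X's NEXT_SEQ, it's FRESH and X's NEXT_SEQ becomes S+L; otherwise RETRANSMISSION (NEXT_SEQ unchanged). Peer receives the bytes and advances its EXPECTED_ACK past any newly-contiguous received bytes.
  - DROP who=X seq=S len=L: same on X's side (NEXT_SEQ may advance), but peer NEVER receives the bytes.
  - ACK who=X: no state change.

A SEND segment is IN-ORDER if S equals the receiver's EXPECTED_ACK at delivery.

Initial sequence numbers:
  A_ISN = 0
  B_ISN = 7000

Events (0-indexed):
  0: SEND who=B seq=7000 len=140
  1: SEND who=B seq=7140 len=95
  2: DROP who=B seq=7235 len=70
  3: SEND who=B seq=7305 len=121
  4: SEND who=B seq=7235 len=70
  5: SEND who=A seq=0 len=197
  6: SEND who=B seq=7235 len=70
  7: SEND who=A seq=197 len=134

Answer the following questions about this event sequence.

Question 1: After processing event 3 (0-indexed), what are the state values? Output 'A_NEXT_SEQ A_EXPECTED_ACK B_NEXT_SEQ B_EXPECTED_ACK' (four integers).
After event 0: A_seq=0 A_ack=7140 B_seq=7140 B_ack=0
After event 1: A_seq=0 A_ack=7235 B_seq=7235 B_ack=0
After event 2: A_seq=0 A_ack=7235 B_seq=7305 B_ack=0
After event 3: A_seq=0 A_ack=7235 B_seq=7426 B_ack=0

0 7235 7426 0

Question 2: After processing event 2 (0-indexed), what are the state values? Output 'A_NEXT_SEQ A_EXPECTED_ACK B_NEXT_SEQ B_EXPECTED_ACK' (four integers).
After event 0: A_seq=0 A_ack=7140 B_seq=7140 B_ack=0
After event 1: A_seq=0 A_ack=7235 B_seq=7235 B_ack=0
After event 2: A_seq=0 A_ack=7235 B_seq=7305 B_ack=0

0 7235 7305 0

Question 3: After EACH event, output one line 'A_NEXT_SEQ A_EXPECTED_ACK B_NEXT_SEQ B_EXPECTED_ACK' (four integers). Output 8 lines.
0 7140 7140 0
0 7235 7235 0
0 7235 7305 0
0 7235 7426 0
0 7426 7426 0
197 7426 7426 197
197 7426 7426 197
331 7426 7426 331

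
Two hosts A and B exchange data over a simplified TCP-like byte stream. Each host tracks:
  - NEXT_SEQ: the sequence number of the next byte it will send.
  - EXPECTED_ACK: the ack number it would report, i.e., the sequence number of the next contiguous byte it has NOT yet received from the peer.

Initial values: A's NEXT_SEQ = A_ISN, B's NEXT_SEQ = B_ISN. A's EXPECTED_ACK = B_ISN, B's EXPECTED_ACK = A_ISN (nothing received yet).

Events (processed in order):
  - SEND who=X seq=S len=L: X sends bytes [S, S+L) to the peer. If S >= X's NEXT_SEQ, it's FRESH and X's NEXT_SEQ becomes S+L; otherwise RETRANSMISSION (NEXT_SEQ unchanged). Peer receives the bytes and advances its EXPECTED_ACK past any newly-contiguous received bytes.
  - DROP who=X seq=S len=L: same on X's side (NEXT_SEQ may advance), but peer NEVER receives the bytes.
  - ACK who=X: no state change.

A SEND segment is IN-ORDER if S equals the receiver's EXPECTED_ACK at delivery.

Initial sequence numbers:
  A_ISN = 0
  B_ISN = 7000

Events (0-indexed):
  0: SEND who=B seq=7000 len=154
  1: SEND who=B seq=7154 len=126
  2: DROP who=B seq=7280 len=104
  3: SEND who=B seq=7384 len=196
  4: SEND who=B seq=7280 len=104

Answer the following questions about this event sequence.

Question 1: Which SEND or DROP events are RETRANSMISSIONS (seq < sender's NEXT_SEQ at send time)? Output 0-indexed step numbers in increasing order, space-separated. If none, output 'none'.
Step 0: SEND seq=7000 -> fresh
Step 1: SEND seq=7154 -> fresh
Step 2: DROP seq=7280 -> fresh
Step 3: SEND seq=7384 -> fresh
Step 4: SEND seq=7280 -> retransmit

Answer: 4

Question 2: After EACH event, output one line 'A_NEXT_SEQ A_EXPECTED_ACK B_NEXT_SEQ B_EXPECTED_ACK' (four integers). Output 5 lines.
0 7154 7154 0
0 7280 7280 0
0 7280 7384 0
0 7280 7580 0
0 7580 7580 0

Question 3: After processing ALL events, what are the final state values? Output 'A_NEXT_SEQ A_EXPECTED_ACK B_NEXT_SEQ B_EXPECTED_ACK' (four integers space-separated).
Answer: 0 7580 7580 0

Derivation:
After event 0: A_seq=0 A_ack=7154 B_seq=7154 B_ack=0
After event 1: A_seq=0 A_ack=7280 B_seq=7280 B_ack=0
After event 2: A_seq=0 A_ack=7280 B_seq=7384 B_ack=0
After event 3: A_seq=0 A_ack=7280 B_seq=7580 B_ack=0
After event 4: A_seq=0 A_ack=7580 B_seq=7580 B_ack=0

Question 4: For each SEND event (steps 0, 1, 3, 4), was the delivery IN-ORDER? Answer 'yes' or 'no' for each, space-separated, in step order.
Answer: yes yes no yes

Derivation:
Step 0: SEND seq=7000 -> in-order
Step 1: SEND seq=7154 -> in-order
Step 3: SEND seq=7384 -> out-of-order
Step 4: SEND seq=7280 -> in-order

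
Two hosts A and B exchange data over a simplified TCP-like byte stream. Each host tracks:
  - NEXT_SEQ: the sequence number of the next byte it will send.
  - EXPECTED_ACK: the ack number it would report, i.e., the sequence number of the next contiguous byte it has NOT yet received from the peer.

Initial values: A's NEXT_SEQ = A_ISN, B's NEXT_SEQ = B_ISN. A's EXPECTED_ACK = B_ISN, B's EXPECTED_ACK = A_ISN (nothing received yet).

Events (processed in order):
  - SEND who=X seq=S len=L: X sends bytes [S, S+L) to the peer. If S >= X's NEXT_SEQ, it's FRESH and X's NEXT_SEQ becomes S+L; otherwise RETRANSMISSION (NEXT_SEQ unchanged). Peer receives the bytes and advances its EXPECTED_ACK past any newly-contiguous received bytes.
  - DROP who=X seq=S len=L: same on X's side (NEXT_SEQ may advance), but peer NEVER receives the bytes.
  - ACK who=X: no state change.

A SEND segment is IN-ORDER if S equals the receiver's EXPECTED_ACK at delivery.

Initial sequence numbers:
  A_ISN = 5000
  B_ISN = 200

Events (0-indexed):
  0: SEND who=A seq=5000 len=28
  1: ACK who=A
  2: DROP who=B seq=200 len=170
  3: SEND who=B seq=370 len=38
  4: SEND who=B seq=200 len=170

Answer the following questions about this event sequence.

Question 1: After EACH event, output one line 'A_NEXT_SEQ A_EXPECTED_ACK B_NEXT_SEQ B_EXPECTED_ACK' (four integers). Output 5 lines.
5028 200 200 5028
5028 200 200 5028
5028 200 370 5028
5028 200 408 5028
5028 408 408 5028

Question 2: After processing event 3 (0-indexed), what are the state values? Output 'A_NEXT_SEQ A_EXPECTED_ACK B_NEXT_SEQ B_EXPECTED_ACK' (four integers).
After event 0: A_seq=5028 A_ack=200 B_seq=200 B_ack=5028
After event 1: A_seq=5028 A_ack=200 B_seq=200 B_ack=5028
After event 2: A_seq=5028 A_ack=200 B_seq=370 B_ack=5028
After event 3: A_seq=5028 A_ack=200 B_seq=408 B_ack=5028

5028 200 408 5028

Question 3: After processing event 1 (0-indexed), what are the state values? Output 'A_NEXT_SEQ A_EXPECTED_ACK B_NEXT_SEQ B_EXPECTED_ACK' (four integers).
After event 0: A_seq=5028 A_ack=200 B_seq=200 B_ack=5028
After event 1: A_seq=5028 A_ack=200 B_seq=200 B_ack=5028

5028 200 200 5028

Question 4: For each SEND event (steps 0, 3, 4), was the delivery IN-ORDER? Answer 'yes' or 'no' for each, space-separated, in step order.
Answer: yes no yes

Derivation:
Step 0: SEND seq=5000 -> in-order
Step 3: SEND seq=370 -> out-of-order
Step 4: SEND seq=200 -> in-order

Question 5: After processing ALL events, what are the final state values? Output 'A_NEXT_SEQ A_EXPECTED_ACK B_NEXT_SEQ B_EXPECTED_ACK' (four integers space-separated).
After event 0: A_seq=5028 A_ack=200 B_seq=200 B_ack=5028
After event 1: A_seq=5028 A_ack=200 B_seq=200 B_ack=5028
After event 2: A_seq=5028 A_ack=200 B_seq=370 B_ack=5028
After event 3: A_seq=5028 A_ack=200 B_seq=408 B_ack=5028
After event 4: A_seq=5028 A_ack=408 B_seq=408 B_ack=5028

Answer: 5028 408 408 5028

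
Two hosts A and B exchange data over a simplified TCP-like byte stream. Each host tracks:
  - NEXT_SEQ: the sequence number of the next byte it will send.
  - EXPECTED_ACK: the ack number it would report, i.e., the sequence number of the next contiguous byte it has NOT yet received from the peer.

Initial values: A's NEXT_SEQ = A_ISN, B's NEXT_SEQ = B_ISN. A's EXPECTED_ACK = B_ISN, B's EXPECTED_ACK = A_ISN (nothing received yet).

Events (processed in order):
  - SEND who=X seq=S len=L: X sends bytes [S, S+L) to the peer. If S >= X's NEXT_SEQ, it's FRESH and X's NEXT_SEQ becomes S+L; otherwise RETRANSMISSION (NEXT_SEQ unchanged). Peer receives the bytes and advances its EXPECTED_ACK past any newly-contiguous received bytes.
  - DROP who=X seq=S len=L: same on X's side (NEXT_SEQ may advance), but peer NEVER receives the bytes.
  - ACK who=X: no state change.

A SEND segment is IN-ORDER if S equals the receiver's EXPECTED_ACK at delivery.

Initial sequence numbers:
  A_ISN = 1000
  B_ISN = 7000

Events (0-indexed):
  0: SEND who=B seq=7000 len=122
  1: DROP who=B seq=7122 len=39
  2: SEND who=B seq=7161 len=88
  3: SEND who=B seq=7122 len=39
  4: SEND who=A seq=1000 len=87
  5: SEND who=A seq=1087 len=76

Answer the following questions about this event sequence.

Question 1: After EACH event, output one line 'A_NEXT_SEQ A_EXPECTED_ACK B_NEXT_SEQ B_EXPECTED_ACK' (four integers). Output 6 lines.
1000 7122 7122 1000
1000 7122 7161 1000
1000 7122 7249 1000
1000 7249 7249 1000
1087 7249 7249 1087
1163 7249 7249 1163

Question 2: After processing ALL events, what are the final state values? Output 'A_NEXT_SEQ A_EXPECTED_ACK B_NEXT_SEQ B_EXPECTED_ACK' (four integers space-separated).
After event 0: A_seq=1000 A_ack=7122 B_seq=7122 B_ack=1000
After event 1: A_seq=1000 A_ack=7122 B_seq=7161 B_ack=1000
After event 2: A_seq=1000 A_ack=7122 B_seq=7249 B_ack=1000
After event 3: A_seq=1000 A_ack=7249 B_seq=7249 B_ack=1000
After event 4: A_seq=1087 A_ack=7249 B_seq=7249 B_ack=1087
After event 5: A_seq=1163 A_ack=7249 B_seq=7249 B_ack=1163

Answer: 1163 7249 7249 1163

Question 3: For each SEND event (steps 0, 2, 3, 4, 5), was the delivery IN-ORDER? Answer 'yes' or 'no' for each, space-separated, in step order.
Step 0: SEND seq=7000 -> in-order
Step 2: SEND seq=7161 -> out-of-order
Step 3: SEND seq=7122 -> in-order
Step 4: SEND seq=1000 -> in-order
Step 5: SEND seq=1087 -> in-order

Answer: yes no yes yes yes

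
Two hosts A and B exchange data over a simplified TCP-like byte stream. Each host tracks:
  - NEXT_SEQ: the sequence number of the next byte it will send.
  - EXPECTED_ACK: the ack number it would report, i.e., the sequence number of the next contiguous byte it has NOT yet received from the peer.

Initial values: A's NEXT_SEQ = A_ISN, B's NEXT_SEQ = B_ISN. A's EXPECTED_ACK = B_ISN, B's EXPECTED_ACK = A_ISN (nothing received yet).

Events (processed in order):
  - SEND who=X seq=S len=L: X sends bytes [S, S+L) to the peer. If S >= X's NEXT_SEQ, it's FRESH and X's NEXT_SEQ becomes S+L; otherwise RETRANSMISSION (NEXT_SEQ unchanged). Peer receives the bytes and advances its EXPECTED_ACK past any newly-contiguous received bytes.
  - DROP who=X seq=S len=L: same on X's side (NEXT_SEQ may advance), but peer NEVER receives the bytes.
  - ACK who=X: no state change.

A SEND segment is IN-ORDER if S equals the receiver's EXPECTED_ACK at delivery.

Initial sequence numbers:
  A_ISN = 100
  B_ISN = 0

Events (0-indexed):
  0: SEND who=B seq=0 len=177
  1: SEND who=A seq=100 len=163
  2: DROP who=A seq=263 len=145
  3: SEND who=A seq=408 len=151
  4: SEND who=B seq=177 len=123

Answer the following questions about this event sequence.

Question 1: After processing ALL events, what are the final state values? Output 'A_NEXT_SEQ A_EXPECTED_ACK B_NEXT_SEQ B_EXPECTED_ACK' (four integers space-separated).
Answer: 559 300 300 263

Derivation:
After event 0: A_seq=100 A_ack=177 B_seq=177 B_ack=100
After event 1: A_seq=263 A_ack=177 B_seq=177 B_ack=263
After event 2: A_seq=408 A_ack=177 B_seq=177 B_ack=263
After event 3: A_seq=559 A_ack=177 B_seq=177 B_ack=263
After event 4: A_seq=559 A_ack=300 B_seq=300 B_ack=263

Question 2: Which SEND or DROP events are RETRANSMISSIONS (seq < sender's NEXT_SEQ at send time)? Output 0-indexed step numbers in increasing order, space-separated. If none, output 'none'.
Step 0: SEND seq=0 -> fresh
Step 1: SEND seq=100 -> fresh
Step 2: DROP seq=263 -> fresh
Step 3: SEND seq=408 -> fresh
Step 4: SEND seq=177 -> fresh

Answer: none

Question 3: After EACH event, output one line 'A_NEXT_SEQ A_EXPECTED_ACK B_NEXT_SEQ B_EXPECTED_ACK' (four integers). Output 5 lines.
100 177 177 100
263 177 177 263
408 177 177 263
559 177 177 263
559 300 300 263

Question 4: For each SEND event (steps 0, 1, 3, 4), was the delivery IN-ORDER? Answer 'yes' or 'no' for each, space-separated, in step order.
Step 0: SEND seq=0 -> in-order
Step 1: SEND seq=100 -> in-order
Step 3: SEND seq=408 -> out-of-order
Step 4: SEND seq=177 -> in-order

Answer: yes yes no yes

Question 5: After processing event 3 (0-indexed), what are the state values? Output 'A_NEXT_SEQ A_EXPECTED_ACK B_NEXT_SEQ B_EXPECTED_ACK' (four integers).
After event 0: A_seq=100 A_ack=177 B_seq=177 B_ack=100
After event 1: A_seq=263 A_ack=177 B_seq=177 B_ack=263
After event 2: A_seq=408 A_ack=177 B_seq=177 B_ack=263
After event 3: A_seq=559 A_ack=177 B_seq=177 B_ack=263

559 177 177 263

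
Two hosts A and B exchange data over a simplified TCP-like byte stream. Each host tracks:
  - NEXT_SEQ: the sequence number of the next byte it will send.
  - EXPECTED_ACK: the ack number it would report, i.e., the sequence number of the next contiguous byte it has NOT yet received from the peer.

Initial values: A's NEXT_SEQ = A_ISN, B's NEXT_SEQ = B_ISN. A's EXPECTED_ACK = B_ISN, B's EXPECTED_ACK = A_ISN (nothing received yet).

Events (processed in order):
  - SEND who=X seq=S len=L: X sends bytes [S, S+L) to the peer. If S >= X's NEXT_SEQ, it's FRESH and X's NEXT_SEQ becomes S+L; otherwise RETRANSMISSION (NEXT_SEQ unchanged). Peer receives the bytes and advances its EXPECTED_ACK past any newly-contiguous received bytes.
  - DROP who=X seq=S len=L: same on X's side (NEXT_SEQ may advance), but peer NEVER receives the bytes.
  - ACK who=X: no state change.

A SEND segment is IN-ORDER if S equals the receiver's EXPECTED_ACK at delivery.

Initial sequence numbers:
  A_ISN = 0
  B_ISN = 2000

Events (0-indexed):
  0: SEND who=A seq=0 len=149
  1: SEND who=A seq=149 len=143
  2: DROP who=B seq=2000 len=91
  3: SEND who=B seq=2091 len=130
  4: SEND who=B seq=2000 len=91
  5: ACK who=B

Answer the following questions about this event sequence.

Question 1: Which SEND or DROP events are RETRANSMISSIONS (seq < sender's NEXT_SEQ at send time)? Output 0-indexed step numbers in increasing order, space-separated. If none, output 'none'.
Answer: 4

Derivation:
Step 0: SEND seq=0 -> fresh
Step 1: SEND seq=149 -> fresh
Step 2: DROP seq=2000 -> fresh
Step 3: SEND seq=2091 -> fresh
Step 4: SEND seq=2000 -> retransmit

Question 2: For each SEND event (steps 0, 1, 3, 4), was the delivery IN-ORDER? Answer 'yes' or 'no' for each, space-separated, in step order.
Answer: yes yes no yes

Derivation:
Step 0: SEND seq=0 -> in-order
Step 1: SEND seq=149 -> in-order
Step 3: SEND seq=2091 -> out-of-order
Step 4: SEND seq=2000 -> in-order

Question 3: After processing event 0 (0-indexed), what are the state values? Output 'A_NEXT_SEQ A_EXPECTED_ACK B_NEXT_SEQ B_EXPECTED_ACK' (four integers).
After event 0: A_seq=149 A_ack=2000 B_seq=2000 B_ack=149

149 2000 2000 149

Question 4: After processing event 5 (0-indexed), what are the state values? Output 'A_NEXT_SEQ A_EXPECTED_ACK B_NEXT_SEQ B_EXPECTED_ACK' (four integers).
After event 0: A_seq=149 A_ack=2000 B_seq=2000 B_ack=149
After event 1: A_seq=292 A_ack=2000 B_seq=2000 B_ack=292
After event 2: A_seq=292 A_ack=2000 B_seq=2091 B_ack=292
After event 3: A_seq=292 A_ack=2000 B_seq=2221 B_ack=292
After event 4: A_seq=292 A_ack=2221 B_seq=2221 B_ack=292
After event 5: A_seq=292 A_ack=2221 B_seq=2221 B_ack=292

292 2221 2221 292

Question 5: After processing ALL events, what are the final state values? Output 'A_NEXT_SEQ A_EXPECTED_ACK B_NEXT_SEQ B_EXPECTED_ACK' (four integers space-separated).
Answer: 292 2221 2221 292

Derivation:
After event 0: A_seq=149 A_ack=2000 B_seq=2000 B_ack=149
After event 1: A_seq=292 A_ack=2000 B_seq=2000 B_ack=292
After event 2: A_seq=292 A_ack=2000 B_seq=2091 B_ack=292
After event 3: A_seq=292 A_ack=2000 B_seq=2221 B_ack=292
After event 4: A_seq=292 A_ack=2221 B_seq=2221 B_ack=292
After event 5: A_seq=292 A_ack=2221 B_seq=2221 B_ack=292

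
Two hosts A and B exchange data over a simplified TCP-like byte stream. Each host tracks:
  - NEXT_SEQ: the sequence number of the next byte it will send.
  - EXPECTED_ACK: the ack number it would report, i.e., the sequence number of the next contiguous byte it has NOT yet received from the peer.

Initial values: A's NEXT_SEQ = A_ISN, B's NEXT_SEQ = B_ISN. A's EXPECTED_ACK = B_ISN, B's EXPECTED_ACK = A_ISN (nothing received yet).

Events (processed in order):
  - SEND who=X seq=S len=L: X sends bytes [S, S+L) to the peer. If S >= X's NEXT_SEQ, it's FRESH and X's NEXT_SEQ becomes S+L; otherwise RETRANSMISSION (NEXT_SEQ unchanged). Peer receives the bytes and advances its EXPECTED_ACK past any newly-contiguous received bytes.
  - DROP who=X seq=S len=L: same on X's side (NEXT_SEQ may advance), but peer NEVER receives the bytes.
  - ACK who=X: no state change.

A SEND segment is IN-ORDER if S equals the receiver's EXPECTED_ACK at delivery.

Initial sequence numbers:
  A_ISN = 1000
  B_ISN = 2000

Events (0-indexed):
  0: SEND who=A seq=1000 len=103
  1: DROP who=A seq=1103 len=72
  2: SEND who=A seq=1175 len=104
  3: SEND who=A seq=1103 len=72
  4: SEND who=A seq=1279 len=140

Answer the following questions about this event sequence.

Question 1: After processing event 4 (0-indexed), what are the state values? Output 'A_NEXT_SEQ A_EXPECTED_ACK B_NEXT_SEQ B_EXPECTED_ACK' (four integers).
After event 0: A_seq=1103 A_ack=2000 B_seq=2000 B_ack=1103
After event 1: A_seq=1175 A_ack=2000 B_seq=2000 B_ack=1103
After event 2: A_seq=1279 A_ack=2000 B_seq=2000 B_ack=1103
After event 3: A_seq=1279 A_ack=2000 B_seq=2000 B_ack=1279
After event 4: A_seq=1419 A_ack=2000 B_seq=2000 B_ack=1419

1419 2000 2000 1419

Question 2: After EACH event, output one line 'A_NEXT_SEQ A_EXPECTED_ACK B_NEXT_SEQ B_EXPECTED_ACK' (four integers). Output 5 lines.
1103 2000 2000 1103
1175 2000 2000 1103
1279 2000 2000 1103
1279 2000 2000 1279
1419 2000 2000 1419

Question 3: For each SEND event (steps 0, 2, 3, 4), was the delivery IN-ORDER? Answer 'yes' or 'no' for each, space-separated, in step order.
Step 0: SEND seq=1000 -> in-order
Step 2: SEND seq=1175 -> out-of-order
Step 3: SEND seq=1103 -> in-order
Step 4: SEND seq=1279 -> in-order

Answer: yes no yes yes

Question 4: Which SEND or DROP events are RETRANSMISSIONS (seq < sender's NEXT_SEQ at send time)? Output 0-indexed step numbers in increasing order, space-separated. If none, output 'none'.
Answer: 3

Derivation:
Step 0: SEND seq=1000 -> fresh
Step 1: DROP seq=1103 -> fresh
Step 2: SEND seq=1175 -> fresh
Step 3: SEND seq=1103 -> retransmit
Step 4: SEND seq=1279 -> fresh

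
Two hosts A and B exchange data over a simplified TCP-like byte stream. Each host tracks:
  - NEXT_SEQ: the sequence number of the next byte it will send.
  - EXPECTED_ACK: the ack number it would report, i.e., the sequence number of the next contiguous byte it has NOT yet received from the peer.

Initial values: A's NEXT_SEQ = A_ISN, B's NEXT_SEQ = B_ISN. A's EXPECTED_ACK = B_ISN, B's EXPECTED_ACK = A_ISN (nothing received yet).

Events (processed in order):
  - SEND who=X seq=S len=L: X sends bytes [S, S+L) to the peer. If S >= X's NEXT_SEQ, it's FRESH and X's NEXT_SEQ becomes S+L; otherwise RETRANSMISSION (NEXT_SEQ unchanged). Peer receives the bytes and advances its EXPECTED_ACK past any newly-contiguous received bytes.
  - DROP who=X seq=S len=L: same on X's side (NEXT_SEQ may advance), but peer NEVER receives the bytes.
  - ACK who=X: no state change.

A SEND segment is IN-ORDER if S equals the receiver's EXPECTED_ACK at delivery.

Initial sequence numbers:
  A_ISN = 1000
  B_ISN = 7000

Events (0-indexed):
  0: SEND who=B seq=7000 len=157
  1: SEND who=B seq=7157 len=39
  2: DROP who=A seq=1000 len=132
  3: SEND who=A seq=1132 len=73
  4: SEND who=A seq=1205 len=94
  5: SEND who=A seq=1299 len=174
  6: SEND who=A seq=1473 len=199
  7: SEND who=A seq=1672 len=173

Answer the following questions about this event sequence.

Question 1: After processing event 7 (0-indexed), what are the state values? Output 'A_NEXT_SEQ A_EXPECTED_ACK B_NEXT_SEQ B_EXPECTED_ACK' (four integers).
After event 0: A_seq=1000 A_ack=7157 B_seq=7157 B_ack=1000
After event 1: A_seq=1000 A_ack=7196 B_seq=7196 B_ack=1000
After event 2: A_seq=1132 A_ack=7196 B_seq=7196 B_ack=1000
After event 3: A_seq=1205 A_ack=7196 B_seq=7196 B_ack=1000
After event 4: A_seq=1299 A_ack=7196 B_seq=7196 B_ack=1000
After event 5: A_seq=1473 A_ack=7196 B_seq=7196 B_ack=1000
After event 6: A_seq=1672 A_ack=7196 B_seq=7196 B_ack=1000
After event 7: A_seq=1845 A_ack=7196 B_seq=7196 B_ack=1000

1845 7196 7196 1000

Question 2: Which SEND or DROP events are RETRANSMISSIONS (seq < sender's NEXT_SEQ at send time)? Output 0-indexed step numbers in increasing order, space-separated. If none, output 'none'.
Answer: none

Derivation:
Step 0: SEND seq=7000 -> fresh
Step 1: SEND seq=7157 -> fresh
Step 2: DROP seq=1000 -> fresh
Step 3: SEND seq=1132 -> fresh
Step 4: SEND seq=1205 -> fresh
Step 5: SEND seq=1299 -> fresh
Step 6: SEND seq=1473 -> fresh
Step 7: SEND seq=1672 -> fresh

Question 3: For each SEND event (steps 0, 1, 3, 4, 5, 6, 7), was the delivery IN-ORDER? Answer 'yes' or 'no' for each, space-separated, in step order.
Step 0: SEND seq=7000 -> in-order
Step 1: SEND seq=7157 -> in-order
Step 3: SEND seq=1132 -> out-of-order
Step 4: SEND seq=1205 -> out-of-order
Step 5: SEND seq=1299 -> out-of-order
Step 6: SEND seq=1473 -> out-of-order
Step 7: SEND seq=1672 -> out-of-order

Answer: yes yes no no no no no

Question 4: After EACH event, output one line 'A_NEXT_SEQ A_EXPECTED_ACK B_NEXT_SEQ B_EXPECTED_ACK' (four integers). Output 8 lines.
1000 7157 7157 1000
1000 7196 7196 1000
1132 7196 7196 1000
1205 7196 7196 1000
1299 7196 7196 1000
1473 7196 7196 1000
1672 7196 7196 1000
1845 7196 7196 1000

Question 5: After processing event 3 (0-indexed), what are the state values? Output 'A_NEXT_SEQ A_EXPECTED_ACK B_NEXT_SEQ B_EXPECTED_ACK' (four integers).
After event 0: A_seq=1000 A_ack=7157 B_seq=7157 B_ack=1000
After event 1: A_seq=1000 A_ack=7196 B_seq=7196 B_ack=1000
After event 2: A_seq=1132 A_ack=7196 B_seq=7196 B_ack=1000
After event 3: A_seq=1205 A_ack=7196 B_seq=7196 B_ack=1000

1205 7196 7196 1000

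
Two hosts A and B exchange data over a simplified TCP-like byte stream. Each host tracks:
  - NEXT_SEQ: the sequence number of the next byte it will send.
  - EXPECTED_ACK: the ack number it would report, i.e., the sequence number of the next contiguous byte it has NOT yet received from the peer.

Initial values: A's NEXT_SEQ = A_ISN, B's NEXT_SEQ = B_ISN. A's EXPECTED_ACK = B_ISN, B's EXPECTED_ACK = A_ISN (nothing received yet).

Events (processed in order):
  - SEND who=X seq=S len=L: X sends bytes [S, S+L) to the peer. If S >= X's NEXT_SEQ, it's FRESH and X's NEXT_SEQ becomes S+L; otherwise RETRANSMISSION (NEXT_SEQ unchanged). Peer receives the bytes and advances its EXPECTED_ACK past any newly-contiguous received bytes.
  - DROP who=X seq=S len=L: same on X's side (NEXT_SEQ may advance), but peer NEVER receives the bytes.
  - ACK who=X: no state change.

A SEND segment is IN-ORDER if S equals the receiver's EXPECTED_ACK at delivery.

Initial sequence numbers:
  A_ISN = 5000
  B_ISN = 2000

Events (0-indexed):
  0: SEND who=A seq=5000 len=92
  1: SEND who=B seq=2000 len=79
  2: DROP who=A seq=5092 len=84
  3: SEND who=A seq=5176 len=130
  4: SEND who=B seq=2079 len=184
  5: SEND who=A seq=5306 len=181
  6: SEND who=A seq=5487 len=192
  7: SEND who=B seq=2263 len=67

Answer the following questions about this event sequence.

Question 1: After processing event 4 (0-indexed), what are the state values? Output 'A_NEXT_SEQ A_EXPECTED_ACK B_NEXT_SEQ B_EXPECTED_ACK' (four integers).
After event 0: A_seq=5092 A_ack=2000 B_seq=2000 B_ack=5092
After event 1: A_seq=5092 A_ack=2079 B_seq=2079 B_ack=5092
After event 2: A_seq=5176 A_ack=2079 B_seq=2079 B_ack=5092
After event 3: A_seq=5306 A_ack=2079 B_seq=2079 B_ack=5092
After event 4: A_seq=5306 A_ack=2263 B_seq=2263 B_ack=5092

5306 2263 2263 5092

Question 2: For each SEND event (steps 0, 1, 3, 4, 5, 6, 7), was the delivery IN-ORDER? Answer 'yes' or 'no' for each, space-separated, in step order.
Step 0: SEND seq=5000 -> in-order
Step 1: SEND seq=2000 -> in-order
Step 3: SEND seq=5176 -> out-of-order
Step 4: SEND seq=2079 -> in-order
Step 5: SEND seq=5306 -> out-of-order
Step 6: SEND seq=5487 -> out-of-order
Step 7: SEND seq=2263 -> in-order

Answer: yes yes no yes no no yes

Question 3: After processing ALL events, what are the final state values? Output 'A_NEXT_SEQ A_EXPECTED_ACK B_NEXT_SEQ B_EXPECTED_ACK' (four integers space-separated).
Answer: 5679 2330 2330 5092

Derivation:
After event 0: A_seq=5092 A_ack=2000 B_seq=2000 B_ack=5092
After event 1: A_seq=5092 A_ack=2079 B_seq=2079 B_ack=5092
After event 2: A_seq=5176 A_ack=2079 B_seq=2079 B_ack=5092
After event 3: A_seq=5306 A_ack=2079 B_seq=2079 B_ack=5092
After event 4: A_seq=5306 A_ack=2263 B_seq=2263 B_ack=5092
After event 5: A_seq=5487 A_ack=2263 B_seq=2263 B_ack=5092
After event 6: A_seq=5679 A_ack=2263 B_seq=2263 B_ack=5092
After event 7: A_seq=5679 A_ack=2330 B_seq=2330 B_ack=5092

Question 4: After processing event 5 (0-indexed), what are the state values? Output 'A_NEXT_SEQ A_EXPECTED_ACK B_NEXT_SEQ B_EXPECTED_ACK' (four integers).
After event 0: A_seq=5092 A_ack=2000 B_seq=2000 B_ack=5092
After event 1: A_seq=5092 A_ack=2079 B_seq=2079 B_ack=5092
After event 2: A_seq=5176 A_ack=2079 B_seq=2079 B_ack=5092
After event 3: A_seq=5306 A_ack=2079 B_seq=2079 B_ack=5092
After event 4: A_seq=5306 A_ack=2263 B_seq=2263 B_ack=5092
After event 5: A_seq=5487 A_ack=2263 B_seq=2263 B_ack=5092

5487 2263 2263 5092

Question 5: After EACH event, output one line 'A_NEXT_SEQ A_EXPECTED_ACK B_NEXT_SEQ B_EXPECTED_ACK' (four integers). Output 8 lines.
5092 2000 2000 5092
5092 2079 2079 5092
5176 2079 2079 5092
5306 2079 2079 5092
5306 2263 2263 5092
5487 2263 2263 5092
5679 2263 2263 5092
5679 2330 2330 5092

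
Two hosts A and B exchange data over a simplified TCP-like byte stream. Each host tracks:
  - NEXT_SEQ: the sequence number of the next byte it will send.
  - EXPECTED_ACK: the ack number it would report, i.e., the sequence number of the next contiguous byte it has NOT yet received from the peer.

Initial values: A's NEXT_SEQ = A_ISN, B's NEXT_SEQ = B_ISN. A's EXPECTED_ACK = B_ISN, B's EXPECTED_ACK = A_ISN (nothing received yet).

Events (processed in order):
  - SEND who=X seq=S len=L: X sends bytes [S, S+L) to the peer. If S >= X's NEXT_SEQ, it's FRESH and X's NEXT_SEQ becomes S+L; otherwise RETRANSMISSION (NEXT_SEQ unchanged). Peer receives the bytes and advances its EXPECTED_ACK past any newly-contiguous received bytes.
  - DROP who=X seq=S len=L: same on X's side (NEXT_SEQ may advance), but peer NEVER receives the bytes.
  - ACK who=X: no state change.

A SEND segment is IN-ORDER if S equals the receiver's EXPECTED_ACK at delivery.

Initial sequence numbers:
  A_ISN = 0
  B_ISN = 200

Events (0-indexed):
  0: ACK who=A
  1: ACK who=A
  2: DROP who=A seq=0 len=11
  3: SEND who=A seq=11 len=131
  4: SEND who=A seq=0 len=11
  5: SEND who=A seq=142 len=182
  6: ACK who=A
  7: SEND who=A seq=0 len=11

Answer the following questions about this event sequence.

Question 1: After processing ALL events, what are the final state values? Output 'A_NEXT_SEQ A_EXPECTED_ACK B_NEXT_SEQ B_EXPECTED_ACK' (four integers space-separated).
Answer: 324 200 200 324

Derivation:
After event 0: A_seq=0 A_ack=200 B_seq=200 B_ack=0
After event 1: A_seq=0 A_ack=200 B_seq=200 B_ack=0
After event 2: A_seq=11 A_ack=200 B_seq=200 B_ack=0
After event 3: A_seq=142 A_ack=200 B_seq=200 B_ack=0
After event 4: A_seq=142 A_ack=200 B_seq=200 B_ack=142
After event 5: A_seq=324 A_ack=200 B_seq=200 B_ack=324
After event 6: A_seq=324 A_ack=200 B_seq=200 B_ack=324
After event 7: A_seq=324 A_ack=200 B_seq=200 B_ack=324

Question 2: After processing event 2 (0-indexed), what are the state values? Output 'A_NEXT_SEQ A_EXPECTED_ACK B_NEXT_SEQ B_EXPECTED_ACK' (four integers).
After event 0: A_seq=0 A_ack=200 B_seq=200 B_ack=0
After event 1: A_seq=0 A_ack=200 B_seq=200 B_ack=0
After event 2: A_seq=11 A_ack=200 B_seq=200 B_ack=0

11 200 200 0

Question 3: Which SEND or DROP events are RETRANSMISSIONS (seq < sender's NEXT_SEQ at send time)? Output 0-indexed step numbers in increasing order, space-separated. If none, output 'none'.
Answer: 4 7

Derivation:
Step 2: DROP seq=0 -> fresh
Step 3: SEND seq=11 -> fresh
Step 4: SEND seq=0 -> retransmit
Step 5: SEND seq=142 -> fresh
Step 7: SEND seq=0 -> retransmit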